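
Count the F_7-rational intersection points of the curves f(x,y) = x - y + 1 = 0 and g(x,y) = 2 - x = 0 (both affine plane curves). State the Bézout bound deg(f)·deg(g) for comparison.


Common zeros: {(2, 3)}; count = 1; Bézout bound = 1.

deg(f) = 1, deg(g) = 1, so Bézout bound = 1.
Scan x ∈ F_7. For each x, list the y ∈ F_7 with f(x, y) ≡ 0 and those with g(x, y) ≡ 0 (mod 7); the common zeros in that column are the intersection.
  x = 0: f ≡ 0 at y ∈ {1}; g ≡ 0 at y ∈ ∅; common: ∅.
  x = 1: f ≡ 0 at y ∈ {2}; g ≡ 0 at y ∈ ∅; common: ∅.
  x = 2: f ≡ 0 at y ∈ {3}; g ≡ 0 at y ∈ {0, 1, 2, 3, 4, 5, 6}; common: {3}.
  x = 3: f ≡ 0 at y ∈ {4}; g ≡ 0 at y ∈ ∅; common: ∅.
  x = 4: f ≡ 0 at y ∈ {5}; g ≡ 0 at y ∈ ∅; common: ∅.
  x = 5: f ≡ 0 at y ∈ {6}; g ≡ 0 at y ∈ ∅; common: ∅.
  x = 6: f ≡ 0 at y ∈ {0}; g ≡ 0 at y ∈ ∅; common: ∅.
Collecting: common zeros = {(2, 3)}, so the count is 1.
Comparison with the Bézout bound: 1 ≤ 1 = deg(f)·deg(g), as expected for curves with no common component (the bound is attained).


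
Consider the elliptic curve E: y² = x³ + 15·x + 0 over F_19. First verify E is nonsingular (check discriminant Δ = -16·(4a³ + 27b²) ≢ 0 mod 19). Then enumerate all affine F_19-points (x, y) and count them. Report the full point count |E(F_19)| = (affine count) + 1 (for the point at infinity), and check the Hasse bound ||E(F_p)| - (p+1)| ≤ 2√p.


Affine points = {(0, 0), (1, 4), (1, 15), (2, 0), (7, 7), (7, 12), (8, 9), (8, 10), (9, 3), (9, 16), (13, 6), (13, 13), (14, 3), (14, 16), (15, 3), (15, 16), (16, 2), (16, 17), (17, 0)}; affine count = 19; |E(F_19)| = 20.

Discriminant check: Δ ∝ 4a³ + 27b² = 4·15³ + 27·0² = 4·3375 + 27·0 ≡ 10 (mod 19). Nonzero ⇒ E is nonsingular.
For each x ∈ F_19, compute rhs = x³ + 15·x + 0 mod 19, then count y ∈ F_19 with y² ≡ rhs.
  x = 0: rhs = 0, matching y values: 0 (1 points).
  x = 1: rhs = 16, matching y values: 4, 15 (2 points).
  x = 2: rhs = 0, matching y values: 0 (1 points).
  x = 3: rhs = 15, matching y values: none (0 points).
  x = 4: rhs = 10, matching y values: none (0 points).
  x = 5: rhs = 10, matching y values: none (0 points).
  x = 6: rhs = 2, matching y values: none (0 points).
  x = 7: rhs = 11, matching y values: 7, 12 (2 points).
  x = 8: rhs = 5, matching y values: 9, 10 (2 points).
  x = 9: rhs = 9, matching y values: 3, 16 (2 points).
  x = 10: rhs = 10, matching y values: none (0 points).
  x = 11: rhs = 14, matching y values: none (0 points).
  x = 12: rhs = 8, matching y values: none (0 points).
  x = 13: rhs = 17, matching y values: 6, 13 (2 points).
  x = 14: rhs = 9, matching y values: 3, 16 (2 points).
  x = 15: rhs = 9, matching y values: 3, 16 (2 points).
  x = 16: rhs = 4, matching y values: 2, 17 (2 points).
  x = 17: rhs = 0, matching y values: 0 (1 points).
  x = 18: rhs = 3, matching y values: none (0 points).
Total affine count: 19.
Full point count |E(F_19)| = 19 + 1 = 20.
Hasse bound: |20 − (19+1)| = |0| = 0 ≤ 2√19 ≈ 8.7178 ✓.


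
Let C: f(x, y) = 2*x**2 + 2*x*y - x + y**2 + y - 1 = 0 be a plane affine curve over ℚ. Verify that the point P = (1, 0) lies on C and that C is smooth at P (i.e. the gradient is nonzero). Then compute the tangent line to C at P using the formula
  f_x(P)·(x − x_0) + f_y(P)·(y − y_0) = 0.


Tangent line at P: 3*x + 3*y - 3 = 0.

Step 1: f(1, 0) = 0, so P lies on C.
Step 2: partial derivatives
  f_x(x, y) = 4*x + 2*y - 1, f_y(x, y) = 2*x + 2*y + 1.
  f_x(P) = 3, f_y(P) = 3 (gradient nonzero, so P is smooth).
Step 3: tangent line at P: 3·(x − 1) + 3·(y − 0) = 0.
Expanding: 3*x + 3*y - 3 = 0.


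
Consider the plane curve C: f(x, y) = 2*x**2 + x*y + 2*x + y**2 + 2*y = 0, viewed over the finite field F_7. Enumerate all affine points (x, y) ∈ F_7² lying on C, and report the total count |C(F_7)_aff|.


Affine F_7-points: {(0, 0), (0, 5), (1, 2), (4, 2), (4, 6), (6, 0), (6, 6)}; count = 7.

For each of the 49 pairs (x, y) ∈ F_7², evaluate f(x, y) mod 7. Record the zeros.
  x = 0: [0↦0, 1↦3, 2↦1, 3↦1, 4↦3, 5↦0, 6↦6]  zeros at y ∈ {0, 5}
  x = 1: [0↦4, 1↦1, 2↦0, 3↦1, 4↦4, 5↦2, 6↦2]  zeros at y ∈ {2}
  x = 2: [0↦5, 1↦3, 2↦3, 3↦5, 4↦2, 5↦1, 6↦2]  zeros at y ∈ ∅
  x = 3: [0↦3, 1↦2, 2↦3, 3↦6, 4↦4, 5↦4, 6↦6]  zeros at y ∈ ∅
  x = 4: [0↦5, 1↦5, 2↦0, 3↦4, 4↦3, 5↦4, 6↦0]  zeros at y ∈ {2, 6}
  x = 5: [0↦4, 1↦5, 2↦1, 3↦6, 4↦6, 5↦1, 6↦5]  zeros at y ∈ ∅
  x = 6: [0↦0, 1↦2, 2↦6, 3↦5, 4↦6, 5↦2, 6↦0]  zeros at y ∈ {0, 6}
Collecting zeros: affine points = {(0, 0), (0, 5), (1, 2), (4, 2), (4, 6), (6, 0), (6, 6)}.
Total count |C(F_7)_aff| = 7.


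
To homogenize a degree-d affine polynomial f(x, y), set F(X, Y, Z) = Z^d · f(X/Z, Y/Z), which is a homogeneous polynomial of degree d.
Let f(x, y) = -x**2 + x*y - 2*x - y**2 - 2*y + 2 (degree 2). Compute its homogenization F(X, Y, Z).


F(X, Y, Z) = -X**2 + X*Y - 2*X*Z - Y**2 - 2*Y*Z + 2*Z**2

deg(f) = 2.
Substitute x = X/Z, y = Y/Z into f, then multiply by Z^2.
  monomial -1·x^2·y^0 ↦ -1·X^2·Y^0·Z^0.
  monomial 1·x^1·y^1 ↦ 1·X^1·Y^1·Z^0.
  monomial -2·x^1·y^0 ↦ -2·X^1·Y^0·Z^1.
  monomial -1·x^0·y^2 ↦ -1·X^0·Y^2·Z^0.
  monomial -2·x^0·y^1 ↦ -2·X^0·Y^1·Z^1.
  monomial 2·x^0·y^0 ↦ 2·X^0·Y^0·Z^2.
Collecting: F(X, Y, Z) = -X**2 + X*Y - 2*X*Z - Y**2 - 2*Y*Z + 2*Z**2.


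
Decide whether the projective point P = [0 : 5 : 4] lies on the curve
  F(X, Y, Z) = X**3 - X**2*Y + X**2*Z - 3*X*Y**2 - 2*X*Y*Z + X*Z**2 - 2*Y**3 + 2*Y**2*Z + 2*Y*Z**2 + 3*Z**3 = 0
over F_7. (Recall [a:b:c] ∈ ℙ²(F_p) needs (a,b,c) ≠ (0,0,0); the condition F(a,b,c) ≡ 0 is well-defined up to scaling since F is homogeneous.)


F(0,5,4) ≡ 1 (mod 7); P is NOT on the curve.

Evaluate F(0, 5, 4) term-by-term (mod 7).
  X**3 ↦ 1·0·1·1 = 0
  -X**2*Y ↦ -1·0·5·1 = 0
  X**2*Z ↦ 1·0·1·4 = 0
  -3*X*Y**2 ↦ -3·0·25·1 = 0
  -2*X*Y*Z ↦ -2·0·5·4 = 0
  X*Z**2 ↦ 1·0·1·16 = 0
  -2*Y**3 ↦ -2·1·125·1 = -250
  2*Y**2*Z ↦ 2·1·25·4 = 200
  2*Y*Z**2 ↦ 2·1·5·16 = 160
  3*Z**3 ↦ 3·1·1·64 = 192
Sum: F(0, 5, 4) = (0) + (0) + (0) + (0) + (0) + (0) + (-250) + (200) + (160) + (192) = 302.
Reducing mod 7: 302 ≡ 1 (mod 7).
Since F(a, b, c) ≡ 1 ≠ 0 (mod 7), P does NOT lie on the curve.


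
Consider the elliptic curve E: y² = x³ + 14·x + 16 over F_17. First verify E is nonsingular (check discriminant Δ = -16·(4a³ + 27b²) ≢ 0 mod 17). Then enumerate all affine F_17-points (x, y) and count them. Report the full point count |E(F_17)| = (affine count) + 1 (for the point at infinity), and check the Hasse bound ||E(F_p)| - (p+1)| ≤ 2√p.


Affine points = {(0, 4), (0, 13), (2, 1), (2, 16), (3, 0), (4, 0), (7, 7), (7, 10), (9, 2), (9, 15), (10, 0), (12, 5), (12, 12), (13, 7), (13, 10), (14, 7), (14, 10), (16, 1), (16, 16)}; affine count = 19; |E(F_17)| = 20.

Discriminant check: Δ ∝ 4a³ + 27b² = 4·14³ + 27·16² = 4·2744 + 27·256 ≡ 4 (mod 17). Nonzero ⇒ E is nonsingular.
For each x ∈ F_17, compute rhs = x³ + 14·x + 16 mod 17, then count y ∈ F_17 with y² ≡ rhs.
  x = 0: rhs = 16, matching y values: 4, 13 (2 points).
  x = 1: rhs = 14, matching y values: none (0 points).
  x = 2: rhs = 1, matching y values: 1, 16 (2 points).
  x = 3: rhs = 0, matching y values: 0 (1 points).
  x = 4: rhs = 0, matching y values: 0 (1 points).
  x = 5: rhs = 7, matching y values: none (0 points).
  x = 6: rhs = 10, matching y values: none (0 points).
  x = 7: rhs = 15, matching y values: 7, 10 (2 points).
  x = 8: rhs = 11, matching y values: none (0 points).
  x = 9: rhs = 4, matching y values: 2, 15 (2 points).
  x = 10: rhs = 0, matching y values: 0 (1 points).
  x = 11: rhs = 5, matching y values: none (0 points).
  x = 12: rhs = 8, matching y values: 5, 12 (2 points).
  x = 13: rhs = 15, matching y values: 7, 10 (2 points).
  x = 14: rhs = 15, matching y values: 7, 10 (2 points).
  x = 15: rhs = 14, matching y values: none (0 points).
  x = 16: rhs = 1, matching y values: 1, 16 (2 points).
Total affine count: 19.
Full point count |E(F_17)| = 19 + 1 = 20.
Hasse bound: |20 − (17+1)| = |2| = 2 ≤ 2√17 ≈ 8.2462 ✓.


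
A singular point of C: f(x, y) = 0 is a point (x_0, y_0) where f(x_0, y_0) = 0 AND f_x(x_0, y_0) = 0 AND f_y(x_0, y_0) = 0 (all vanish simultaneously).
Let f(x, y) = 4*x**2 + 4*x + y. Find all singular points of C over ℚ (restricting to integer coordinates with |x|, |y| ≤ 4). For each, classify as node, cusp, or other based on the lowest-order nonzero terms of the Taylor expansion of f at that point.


No singular points in the scanned grid; C is smooth there.

Compute partial derivatives:
  f_x = 8*x + 4.
  f_y = 1.
f_y = 1 is a nonzero constant, so f_y never vanishes: no point (x, y) can satisfy f = f_x = f_y = 0. In particular no (x, y) ∈ {−4, ..., 4}² is singular; the curve is smooth.


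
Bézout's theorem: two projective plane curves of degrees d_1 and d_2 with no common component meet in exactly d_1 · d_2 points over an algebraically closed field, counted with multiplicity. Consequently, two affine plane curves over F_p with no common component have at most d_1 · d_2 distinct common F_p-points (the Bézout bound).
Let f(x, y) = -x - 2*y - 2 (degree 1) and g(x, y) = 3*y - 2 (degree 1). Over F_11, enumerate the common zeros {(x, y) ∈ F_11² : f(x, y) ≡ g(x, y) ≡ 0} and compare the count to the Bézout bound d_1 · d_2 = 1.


Common zeros: {(4, 8)}; count = 1; Bézout bound = 1.

deg(f) = 1, deg(g) = 1, so Bézout bound = 1.
Scan x ∈ F_11. For each x, list the y ∈ F_11 with f(x, y) ≡ 0 and those with g(x, y) ≡ 0 (mod 11); the common zeros in that column are the intersection.
  x = 0: f ≡ 0 at y ∈ {10}; g ≡ 0 at y ∈ {8}; common: ∅.
  x = 1: f ≡ 0 at y ∈ {4}; g ≡ 0 at y ∈ {8}; common: ∅.
  x = 2: f ≡ 0 at y ∈ {9}; g ≡ 0 at y ∈ {8}; common: ∅.
  x = 3: f ≡ 0 at y ∈ {3}; g ≡ 0 at y ∈ {8}; common: ∅.
  x = 4: f ≡ 0 at y ∈ {8}; g ≡ 0 at y ∈ {8}; common: {8}.
  x = 5: f ≡ 0 at y ∈ {2}; g ≡ 0 at y ∈ {8}; common: ∅.
  x = 6: f ≡ 0 at y ∈ {7}; g ≡ 0 at y ∈ {8}; common: ∅.
  x = 7: f ≡ 0 at y ∈ {1}; g ≡ 0 at y ∈ {8}; common: ∅.
  x = 8: f ≡ 0 at y ∈ {6}; g ≡ 0 at y ∈ {8}; common: ∅.
  x = 9: f ≡ 0 at y ∈ {0}; g ≡ 0 at y ∈ {8}; common: ∅.
  x = 10: f ≡ 0 at y ∈ {5}; g ≡ 0 at y ∈ {8}; common: ∅.
Collecting: common zeros = {(4, 8)}, so the count is 1.
Comparison with the Bézout bound: 1 ≤ 1 = deg(f)·deg(g), as expected for curves with no common component (the bound is attained).


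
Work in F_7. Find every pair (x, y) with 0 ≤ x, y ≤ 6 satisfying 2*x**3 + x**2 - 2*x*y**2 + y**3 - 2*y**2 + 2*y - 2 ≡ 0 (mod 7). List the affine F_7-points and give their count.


Affine F_7-points: {(0, 6), (1, 1), (3, 1), (5, 0), (6, 1)}; count = 5.

For each of the 49 pairs (x, y) ∈ F_7², evaluate f(x, y) mod 7. Record the zeros.
  x = 0: [0↦5, 1↦6, 2↦2, 3↦6, 4↦3, 5↦6, 6↦0]  zeros at y ∈ {6}
  x = 1: [0↦1, 1↦0, 2↦4, 3↦5, 4↦2, 5↦1, 6↦1]  zeros at y ∈ {1}
  x = 2: [0↦4, 1↦1, 2↦6, 3↦4, 4↦1, 5↦3, 6↦2]  zeros at y ∈ ∅
  x = 3: [0↦5, 1↦0, 2↦6, 3↦1, 4↦5, 5↦3, 6↦1]  zeros at y ∈ {1}
  x = 4: [0↦2, 1↦2, 2↦2, 3↦1, 4↦5, 5↦6, 6↦3]  zeros at y ∈ ∅
  x = 5: [0↦0, 1↦5, 2↦6, 3↦2, 4↦6, 5↦3, 6↦6]  zeros at y ∈ {0}
  x = 6: [0↦4, 1↦0, 2↦2, 3↦2, 4↦6, 5↦6, 6↦1]  zeros at y ∈ {1}
Collecting zeros: affine points = {(0, 6), (1, 1), (3, 1), (5, 0), (6, 1)}.
Total count |C(F_7)_aff| = 5.


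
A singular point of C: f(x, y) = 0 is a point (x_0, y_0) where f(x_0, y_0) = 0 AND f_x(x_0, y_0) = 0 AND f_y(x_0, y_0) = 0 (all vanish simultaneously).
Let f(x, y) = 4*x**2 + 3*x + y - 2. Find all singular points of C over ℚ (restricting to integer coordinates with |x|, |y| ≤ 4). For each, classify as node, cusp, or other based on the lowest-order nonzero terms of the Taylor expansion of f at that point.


No singular points in the scanned grid; C is smooth there.

Compute partial derivatives:
  f_x = 8*x + 3.
  f_y = 1.
f_y = 1 is a nonzero constant, so f_y never vanishes: no point (x, y) can satisfy f = f_x = f_y = 0. In particular no (x, y) ∈ {−4, ..., 4}² is singular; the curve is smooth.


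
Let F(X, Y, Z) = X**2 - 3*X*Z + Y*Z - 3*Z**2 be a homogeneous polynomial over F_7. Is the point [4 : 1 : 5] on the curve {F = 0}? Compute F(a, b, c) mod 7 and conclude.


F(4,1,5) ≡ 5 (mod 7); P is NOT on the curve.

Evaluate F(4, 1, 5) term-by-term (mod 7).
  X**2 ↦ 1·16·1·1 = 16
  -3*X*Z ↦ -3·4·1·5 = -60
  Y*Z ↦ 1·1·1·5 = 5
  -3*Z**2 ↦ -3·1·1·25 = -75
Sum: F(4, 1, 5) = (16) + (-60) + (5) + (-75) = -114.
Reducing mod 7: -114 ≡ 5 (mod 7).
Since F(a, b, c) ≡ 5 ≠ 0 (mod 7), P does NOT lie on the curve.


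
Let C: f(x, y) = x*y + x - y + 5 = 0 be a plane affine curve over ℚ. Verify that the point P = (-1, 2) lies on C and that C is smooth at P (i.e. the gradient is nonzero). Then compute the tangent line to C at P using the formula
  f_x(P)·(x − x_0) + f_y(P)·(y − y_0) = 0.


Tangent line at P: 3*x - 2*y + 7 = 0.

Step 1: f(-1, 2) = 0, so P lies on C.
Step 2: partial derivatives
  f_x(x, y) = y + 1, f_y(x, y) = x - 1.
  f_x(P) = 3, f_y(P) = -2 (gradient nonzero, so P is smooth).
Step 3: tangent line at P: 3·(x − -1) + -2·(y − 2) = 0.
Expanding: 3*x - 2*y + 7 = 0.


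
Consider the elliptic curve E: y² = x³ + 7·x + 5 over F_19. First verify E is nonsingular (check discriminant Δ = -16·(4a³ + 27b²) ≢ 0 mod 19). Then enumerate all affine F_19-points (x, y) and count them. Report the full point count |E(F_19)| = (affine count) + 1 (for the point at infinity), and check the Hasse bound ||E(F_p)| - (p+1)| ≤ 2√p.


Affine points = {(0, 9), (0, 10), (6, 4), (6, 15), (7, 6), (7, 13), (10, 7), (10, 12), (11, 8), (11, 11), (14, 4), (14, 15), (18, 4), (18, 15)}; affine count = 14; |E(F_19)| = 15.

Discriminant check: Δ ∝ 4a³ + 27b² = 4·7³ + 27·5² = 4·343 + 27·25 ≡ 14 (mod 19). Nonzero ⇒ E is nonsingular.
For each x ∈ F_19, compute rhs = x³ + 7·x + 5 mod 19, then count y ∈ F_19 with y² ≡ rhs.
  x = 0: rhs = 5, matching y values: 9, 10 (2 points).
  x = 1: rhs = 13, matching y values: none (0 points).
  x = 2: rhs = 8, matching y values: none (0 points).
  x = 3: rhs = 15, matching y values: none (0 points).
  x = 4: rhs = 2, matching y values: none (0 points).
  x = 5: rhs = 13, matching y values: none (0 points).
  x = 6: rhs = 16, matching y values: 4, 15 (2 points).
  x = 7: rhs = 17, matching y values: 6, 13 (2 points).
  x = 8: rhs = 3, matching y values: none (0 points).
  x = 9: rhs = 18, matching y values: none (0 points).
  x = 10: rhs = 11, matching y values: 7, 12 (2 points).
  x = 11: rhs = 7, matching y values: 8, 11 (2 points).
  x = 12: rhs = 12, matching y values: none (0 points).
  x = 13: rhs = 13, matching y values: none (0 points).
  x = 14: rhs = 16, matching y values: 4, 15 (2 points).
  x = 15: rhs = 8, matching y values: none (0 points).
  x = 16: rhs = 14, matching y values: none (0 points).
  x = 17: rhs = 2, matching y values: none (0 points).
  x = 18: rhs = 16, matching y values: 4, 15 (2 points).
Total affine count: 14.
Full point count |E(F_19)| = 14 + 1 = 15.
Hasse bound: |15 − (19+1)| = |-5| = 5 ≤ 2√19 ≈ 8.7178 ✓.


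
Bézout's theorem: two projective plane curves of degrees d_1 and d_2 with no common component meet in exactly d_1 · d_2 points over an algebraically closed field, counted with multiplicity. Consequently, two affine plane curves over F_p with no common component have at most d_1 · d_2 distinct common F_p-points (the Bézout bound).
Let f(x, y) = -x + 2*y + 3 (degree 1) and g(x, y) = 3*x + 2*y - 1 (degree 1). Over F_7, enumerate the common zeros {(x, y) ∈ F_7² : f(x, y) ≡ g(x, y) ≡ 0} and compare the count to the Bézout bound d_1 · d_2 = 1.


Common zeros: {(1, 6)}; count = 1; Bézout bound = 1.

deg(f) = 1, deg(g) = 1, so Bézout bound = 1.
Scan x ∈ F_7. For each x, list the y ∈ F_7 with f(x, y) ≡ 0 and those with g(x, y) ≡ 0 (mod 7); the common zeros in that column are the intersection.
  x = 0: f ≡ 0 at y ∈ {2}; g ≡ 0 at y ∈ {4}; common: ∅.
  x = 1: f ≡ 0 at y ∈ {6}; g ≡ 0 at y ∈ {6}; common: {6}.
  x = 2: f ≡ 0 at y ∈ {3}; g ≡ 0 at y ∈ {1}; common: ∅.
  x = 3: f ≡ 0 at y ∈ {0}; g ≡ 0 at y ∈ {3}; common: ∅.
  x = 4: f ≡ 0 at y ∈ {4}; g ≡ 0 at y ∈ {5}; common: ∅.
  x = 5: f ≡ 0 at y ∈ {1}; g ≡ 0 at y ∈ {0}; common: ∅.
  x = 6: f ≡ 0 at y ∈ {5}; g ≡ 0 at y ∈ {2}; common: ∅.
Collecting: common zeros = {(1, 6)}, so the count is 1.
Comparison with the Bézout bound: 1 ≤ 1 = deg(f)·deg(g), as expected for curves with no common component (the bound is attained).


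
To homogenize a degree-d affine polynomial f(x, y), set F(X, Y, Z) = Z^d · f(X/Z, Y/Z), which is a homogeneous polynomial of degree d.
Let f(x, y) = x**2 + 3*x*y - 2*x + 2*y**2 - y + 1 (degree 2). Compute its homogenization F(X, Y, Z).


F(X, Y, Z) = X**2 + 3*X*Y - 2*X*Z + 2*Y**2 - Y*Z + Z**2

deg(f) = 2.
Substitute x = X/Z, y = Y/Z into f, then multiply by Z^2.
  monomial 1·x^2·y^0 ↦ 1·X^2·Y^0·Z^0.
  monomial 3·x^1·y^1 ↦ 3·X^1·Y^1·Z^0.
  monomial -2·x^1·y^0 ↦ -2·X^1·Y^0·Z^1.
  monomial 2·x^0·y^2 ↦ 2·X^0·Y^2·Z^0.
  monomial -1·x^0·y^1 ↦ -1·X^0·Y^1·Z^1.
  monomial 1·x^0·y^0 ↦ 1·X^0·Y^0·Z^2.
Collecting: F(X, Y, Z) = X**2 + 3*X*Y - 2*X*Z + 2*Y**2 - Y*Z + Z**2.


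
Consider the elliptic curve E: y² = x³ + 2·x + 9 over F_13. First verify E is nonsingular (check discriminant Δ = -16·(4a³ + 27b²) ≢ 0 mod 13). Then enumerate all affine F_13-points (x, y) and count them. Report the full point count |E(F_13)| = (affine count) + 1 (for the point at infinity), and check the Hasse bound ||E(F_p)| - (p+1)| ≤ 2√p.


Affine points = {(0, 3), (0, 10), (1, 5), (1, 8), (3, 4), (3, 9), (4, 4), (4, 9), (5, 1), (5, 12), (6, 4), (6, 9), (8, 2), (8, 11), (11, 6), (11, 7)}; affine count = 16; |E(F_13)| = 17.

Discriminant check: Δ ∝ 4a³ + 27b² = 4·2³ + 27·9² = 4·8 + 27·81 ≡ 9 (mod 13). Nonzero ⇒ E is nonsingular.
For each x ∈ F_13, compute rhs = x³ + 2·x + 9 mod 13, then count y ∈ F_13 with y² ≡ rhs.
  x = 0: rhs = 9, matching y values: 3, 10 (2 points).
  x = 1: rhs = 12, matching y values: 5, 8 (2 points).
  x = 2: rhs = 8, matching y values: none (0 points).
  x = 3: rhs = 3, matching y values: 4, 9 (2 points).
  x = 4: rhs = 3, matching y values: 4, 9 (2 points).
  x = 5: rhs = 1, matching y values: 1, 12 (2 points).
  x = 6: rhs = 3, matching y values: 4, 9 (2 points).
  x = 7: rhs = 2, matching y values: none (0 points).
  x = 8: rhs = 4, matching y values: 2, 11 (2 points).
  x = 9: rhs = 2, matching y values: none (0 points).
  x = 10: rhs = 2, matching y values: none (0 points).
  x = 11: rhs = 10, matching y values: 6, 7 (2 points).
  x = 12: rhs = 6, matching y values: none (0 points).
Total affine count: 16.
Full point count |E(F_13)| = 16 + 1 = 17.
Hasse bound: |17 − (13+1)| = |3| = 3 ≤ 2√13 ≈ 7.2111 ✓.


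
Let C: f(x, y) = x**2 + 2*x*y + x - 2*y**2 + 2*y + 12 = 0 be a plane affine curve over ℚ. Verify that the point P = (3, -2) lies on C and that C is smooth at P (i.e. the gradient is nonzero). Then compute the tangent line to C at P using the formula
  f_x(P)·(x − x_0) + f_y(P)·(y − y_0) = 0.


Tangent line at P: 3*x + 16*y + 23 = 0.

Step 1: f(3, -2) = 0, so P lies on C.
Step 2: partial derivatives
  f_x(x, y) = 2*x + 2*y + 1, f_y(x, y) = 2*x - 4*y + 2.
  f_x(P) = 3, f_y(P) = 16 (gradient nonzero, so P is smooth).
Step 3: tangent line at P: 3·(x − 3) + 16·(y − -2) = 0.
Expanding: 3*x + 16*y + 23 = 0.


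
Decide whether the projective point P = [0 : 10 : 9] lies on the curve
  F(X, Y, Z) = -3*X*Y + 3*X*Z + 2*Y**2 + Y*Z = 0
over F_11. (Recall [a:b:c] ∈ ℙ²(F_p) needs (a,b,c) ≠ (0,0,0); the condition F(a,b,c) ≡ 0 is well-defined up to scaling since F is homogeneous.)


F(0,10,9) ≡ 4 (mod 11); P is NOT on the curve.

Evaluate F(0, 10, 9) term-by-term (mod 11).
  -3*X*Y ↦ -3·0·10·1 = 0
  3*X*Z ↦ 3·0·1·9 = 0
  2*Y**2 ↦ 2·1·100·1 = 200
  Y*Z ↦ 1·1·10·9 = 90
Sum: F(0, 10, 9) = (0) + (0) + (200) + (90) = 290.
Reducing mod 11: 290 ≡ 4 (mod 11).
Since F(a, b, c) ≡ 4 ≠ 0 (mod 11), P does NOT lie on the curve.


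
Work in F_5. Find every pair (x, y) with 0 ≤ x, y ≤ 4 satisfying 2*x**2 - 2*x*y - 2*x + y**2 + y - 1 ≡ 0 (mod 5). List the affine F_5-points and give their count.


Affine F_5-points: {(0, 2), (1, 3), (3, 2), (3, 3)}; count = 4.

For each of the 25 pairs (x, y) ∈ F_5², evaluate f(x, y) mod 5. Record the zeros.
  x = 0: [0↦4, 1↦1, 2↦0, 3↦1, 4↦4]  zeros at y ∈ {2}
  x = 1: [0↦4, 1↦4, 2↦1, 3↦0, 4↦1]  zeros at y ∈ {3}
  x = 2: [0↦3, 1↦1, 2↦1, 3↦3, 4↦2]  zeros at y ∈ ∅
  x = 3: [0↦1, 1↦2, 2↦0, 3↦0, 4↦2]  zeros at y ∈ {2, 3}
  x = 4: [0↦3, 1↦2, 2↦3, 3↦1, 4↦1]  zeros at y ∈ ∅
Collecting zeros: affine points = {(0, 2), (1, 3), (3, 2), (3, 3)}.
Total count |C(F_5)_aff| = 4.


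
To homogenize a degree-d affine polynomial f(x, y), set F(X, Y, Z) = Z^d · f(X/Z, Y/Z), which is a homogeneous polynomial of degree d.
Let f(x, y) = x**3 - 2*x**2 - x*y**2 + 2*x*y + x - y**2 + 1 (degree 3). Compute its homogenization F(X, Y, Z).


F(X, Y, Z) = X**3 - 2*X**2*Z - X*Y**2 + 2*X*Y*Z + X*Z**2 - Y**2*Z + Z**3

deg(f) = 3.
Substitute x = X/Z, y = Y/Z into f, then multiply by Z^3.
  monomial 1·x^3·y^0 ↦ 1·X^3·Y^0·Z^0.
  monomial -2·x^2·y^0 ↦ -2·X^2·Y^0·Z^1.
  monomial -1·x^1·y^2 ↦ -1·X^1·Y^2·Z^0.
  monomial 2·x^1·y^1 ↦ 2·X^1·Y^1·Z^1.
  monomial 1·x^1·y^0 ↦ 1·X^1·Y^0·Z^2.
  monomial -1·x^0·y^2 ↦ -1·X^0·Y^2·Z^1.
  monomial 1·x^0·y^0 ↦ 1·X^0·Y^0·Z^3.
Collecting: F(X, Y, Z) = X**3 - 2*X**2*Z - X*Y**2 + 2*X*Y*Z + X*Z**2 - Y**2*Z + Z**3.


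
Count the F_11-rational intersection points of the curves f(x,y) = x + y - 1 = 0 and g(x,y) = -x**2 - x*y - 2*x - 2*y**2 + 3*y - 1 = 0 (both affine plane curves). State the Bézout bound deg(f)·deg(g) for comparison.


Common zeros: {(0, 1), (10, 2)}; count = 2; Bézout bound = 2.

deg(f) = 1, deg(g) = 2, so Bézout bound = 2.
Scan x ∈ F_11. For each x, list the y ∈ F_11 with f(x, y) ≡ 0 and those with g(x, y) ≡ 0 (mod 11); the common zeros in that column are the intersection.
  x = 0: f ≡ 0 at y ∈ {1}; g ≡ 0 at y ∈ {1, 6}; common: {1}.
  x = 1: f ≡ 0 at y ∈ {0}; g ≡ 0 at y ∈ {5, 7}; common: ∅.
  x = 2: f ≡ 0 at y ∈ {10}; g ≡ 0 at y ∈ ∅; common: ∅.
  x = 3: f ≡ 0 at y ∈ {9}; g ≡ 0 at y ∈ {5, 6}; common: ∅.
  x = 4: f ≡ 0 at y ∈ {8}; g ≡ 0 at y ∈ ∅; common: ∅.
  x = 5: f ≡ 0 at y ∈ {7}; g ≡ 0 at y ∈ ∅; common: ∅.
  x = 6: f ≡ 0 at y ∈ {6}; g ≡ 0 at y ∈ ∅; common: ∅.
  x = 7: f ≡ 0 at y ∈ {5}; g ≡ 0 at y ∈ ∅; common: ∅.
  x = 8: f ≡ 0 at y ∈ {4}; g ≡ 0 at y ∈ {1, 2}; common: ∅.
  x = 9: f ≡ 0 at y ∈ {3}; g ≡ 0 at y ∈ ∅; common: ∅.
  x = 10: f ≡ 0 at y ∈ {2}; g ≡ 0 at y ∈ {0, 2}; common: {2}.
Collecting: common zeros = {(0, 1), (10, 2)}, so the count is 2.
Comparison with the Bézout bound: 2 ≤ 2 = deg(f)·deg(g), as expected for curves with no common component (the bound is attained).


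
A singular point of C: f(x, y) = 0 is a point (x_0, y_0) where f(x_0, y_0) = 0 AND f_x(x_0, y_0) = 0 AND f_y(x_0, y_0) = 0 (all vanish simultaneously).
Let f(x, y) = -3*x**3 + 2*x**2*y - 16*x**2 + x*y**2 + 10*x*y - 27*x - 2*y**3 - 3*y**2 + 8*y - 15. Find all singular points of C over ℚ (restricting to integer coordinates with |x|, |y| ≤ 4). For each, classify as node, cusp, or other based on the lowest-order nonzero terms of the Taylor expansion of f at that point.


Singular points: {(-2, -1)}; classification: cusp.

Compute partial derivatives:
  f_x = -9*x**2 + 4*x*y - 32*x + y**2 + 10*y - 27.
  f_y = 2*x**2 + 2*x*y + 10*x - 6*y**2 - 6*y + 8.
Scan x_0 ∈ {−4, ..., 4}. For each x_0, f_y(x_0, y) is a polynomial in y; find its integer roots y ∈ {−4, ..., 4}, then test f_x and f at those candidates.
  x = -4: f_y(-4, y) = -6*y**2 - 14*y; vanishes at y ∈ {0}. (-4, 0): f_x = -43 ≠ 0.
  x = -3: f_y(-3, y) = -6*y**2 - 12*y - 4; no integer root y with |y| ≤ 4.
  x = -2: f_y(-2, y) = -6*y**2 - 10*y - 4; vanishes at y ∈ {-1}. (-2, -1): f_x = 0, f = 0 — SINGULAR.
  x = -1: f_y(-1, y) = -6*y**2 - 8*y; vanishes at y ∈ {0}. (-1, 0): f_x = -4 ≠ 0.
  x = 0: f_y(0, y) = -6*y**2 - 6*y + 8; no integer root y with |y| ≤ 4.
  x = 1: f_y(1, y) = -6*y**2 - 4*y + 20; no integer root y with |y| ≤ 4.
  x = 2: f_y(2, y) = -6*y**2 - 2*y + 36; no integer root y with |y| ≤ 4.
  x = 3: f_y(3, y) = 56 - 6*y**2; no integer root y with |y| ≤ 4.
  x = 4: f_y(4, y) = -6*y**2 + 2*y + 80; no integer root y with |y| ≤ 4.
Only singular point on the grid: (-2, -1).
Classify: substitute x = -2 + u, y = -1 + v and expand: f = -3*u**3 + 2*u**2*v + u*v**2 - 2*v**3 + v**2.
No constant or linear terms (consistent with a singular point). Quadratic part: v**2. Cubic part: -3*u**3 + 2*u**2*v + u*v**2 - 2*v**3.
The quadratic part v**2 is a perfect square, so there is a single (double) tangent line v = 0, i.e. y = -1. Restricting the cubic part to that line (v = 0) leaves -3*u**3 ≠ 0, so f is not divisible by v and the branch is v² ≈ 3*u**3 to lowest order — this is a cusp.
Classification: cusp.


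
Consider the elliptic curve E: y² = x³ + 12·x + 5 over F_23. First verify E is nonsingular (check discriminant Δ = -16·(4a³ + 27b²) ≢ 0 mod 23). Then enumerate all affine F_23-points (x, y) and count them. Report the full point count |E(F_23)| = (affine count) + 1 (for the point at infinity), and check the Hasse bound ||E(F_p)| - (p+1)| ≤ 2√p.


Affine points = {(1, 8), (1, 15), (4, 5), (4, 18), (5, 11), (5, 12), (7, 8), (7, 15), (13, 9), (13, 14), (15, 8), (15, 15), (17, 4), (17, 19), (18, 2), (18, 21), (19, 10), (19, 13)}; affine count = 18; |E(F_23)| = 19.

Discriminant check: Δ ∝ 4a³ + 27b² = 4·12³ + 27·5² = 4·1728 + 27·25 ≡ 20 (mod 23). Nonzero ⇒ E is nonsingular.
For each x ∈ F_23, compute rhs = x³ + 12·x + 5 mod 23, then count y ∈ F_23 with y² ≡ rhs.
  x = 0: rhs = 5, matching y values: none (0 points).
  x = 1: rhs = 18, matching y values: 8, 15 (2 points).
  x = 2: rhs = 14, matching y values: none (0 points).
  x = 3: rhs = 22, matching y values: none (0 points).
  x = 4: rhs = 2, matching y values: 5, 18 (2 points).
  x = 5: rhs = 6, matching y values: 11, 12 (2 points).
  x = 6: rhs = 17, matching y values: none (0 points).
  x = 7: rhs = 18, matching y values: 8, 15 (2 points).
  x = 8: rhs = 15, matching y values: none (0 points).
  x = 9: rhs = 14, matching y values: none (0 points).
  x = 10: rhs = 21, matching y values: none (0 points).
  x = 11: rhs = 19, matching y values: none (0 points).
  x = 12: rhs = 14, matching y values: none (0 points).
  x = 13: rhs = 12, matching y values: 9, 14 (2 points).
  x = 14: rhs = 19, matching y values: none (0 points).
  x = 15: rhs = 18, matching y values: 8, 15 (2 points).
  x = 16: rhs = 15, matching y values: none (0 points).
  x = 17: rhs = 16, matching y values: 4, 19 (2 points).
  x = 18: rhs = 4, matching y values: 2, 21 (2 points).
  x = 19: rhs = 8, matching y values: 10, 13 (2 points).
  x = 20: rhs = 11, matching y values: none (0 points).
  x = 21: rhs = 19, matching y values: none (0 points).
  x = 22: rhs = 15, matching y values: none (0 points).
Total affine count: 18.
Full point count |E(F_23)| = 18 + 1 = 19.
Hasse bound: |19 − (23+1)| = |-5| = 5 ≤ 2√23 ≈ 9.5917 ✓.


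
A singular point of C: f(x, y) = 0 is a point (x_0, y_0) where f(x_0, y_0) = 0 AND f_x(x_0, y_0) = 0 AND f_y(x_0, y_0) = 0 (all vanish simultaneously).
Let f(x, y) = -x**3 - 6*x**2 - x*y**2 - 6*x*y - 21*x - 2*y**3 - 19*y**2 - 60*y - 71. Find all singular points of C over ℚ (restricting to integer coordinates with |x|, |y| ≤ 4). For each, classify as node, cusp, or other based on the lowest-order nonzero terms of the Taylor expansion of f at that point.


Singular points: {(-2, -3)}; classification: cusp.

Compute partial derivatives:
  f_x = -3*x**2 - 12*x - y**2 - 6*y - 21.
  f_y = -2*x*y - 6*x - 6*y**2 - 38*y - 60.
Scan x_0 ∈ {−4, ..., 4}. For each x_0, f_y(x_0, y) is a polynomial in y; find its integer roots y ∈ {−4, ..., 4}, then test f_x and f at those candidates.
  x = -4: f_y(-4, y) = -6*y**2 - 30*y - 36; vanishes at y ∈ {-3, -2}. (-4, -3): f_x = -12 ≠ 0; (-4, -2): f_x = -13 ≠ 0.
  x = -3: f_y(-3, y) = -6*y**2 - 32*y - 42; vanishes at y ∈ {-3}. (-3, -3): f_x = -3 ≠ 0.
  x = -2: f_y(-2, y) = -6*y**2 - 34*y - 48; vanishes at y ∈ {-3}. (-2, -3): f_x = 0, f = 0 — SINGULAR.
  x = -1: f_y(-1, y) = -6*y**2 - 36*y - 54; vanishes at y ∈ {-3}. (-1, -3): f_x = -3 ≠ 0.
  x = 0: f_y(0, y) = -6*y**2 - 38*y - 60; vanishes at y ∈ {-3}. (0, -3): f_x = -12 ≠ 0.
  x = 1: f_y(1, y) = -6*y**2 - 40*y - 66; vanishes at y ∈ {-3}. (1, -3): f_x = -27 ≠ 0.
  x = 2: f_y(2, y) = -6*y**2 - 42*y - 72; vanishes at y ∈ {-4, -3}. (2, -4): f_x = -49 ≠ 0; (2, -3): f_x = -48 ≠ 0.
  x = 3: f_y(3, y) = -6*y**2 - 44*y - 78; vanishes at y ∈ {-3}. (3, -3): f_x = -75 ≠ 0.
  x = 4: f_y(4, y) = -6*y**2 - 46*y - 84; vanishes at y ∈ {-3}. (4, -3): f_x = -108 ≠ 0.
Only singular point on the grid: (-2, -3).
Classify: substitute x = -2 + u, y = -3 + v and expand: f = -u**3 - u*v**2 - 2*v**3 + v**2.
No constant or linear terms (consistent with a singular point). Quadratic part: v**2. Cubic part: -u**3 - u*v**2 - 2*v**3.
The quadratic part v**2 is a perfect square, so there is a single (double) tangent line v = 0, i.e. y = -3. Restricting the cubic part to that line (v = 0) leaves -u**3 ≠ 0, so f is not divisible by v and the branch is v² ≈ u**3 to lowest order — this is a cusp.
Classification: cusp.


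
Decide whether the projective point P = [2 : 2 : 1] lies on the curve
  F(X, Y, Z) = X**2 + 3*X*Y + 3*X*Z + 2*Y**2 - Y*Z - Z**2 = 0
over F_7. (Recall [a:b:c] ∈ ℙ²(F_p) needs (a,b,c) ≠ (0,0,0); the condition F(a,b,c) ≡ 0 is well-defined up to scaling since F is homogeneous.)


F(2,2,1) ≡ 6 (mod 7); P is NOT on the curve.

Evaluate F(2, 2, 1) term-by-term (mod 7).
  X**2 ↦ 1·4·1·1 = 4
  3*X*Y ↦ 3·2·2·1 = 12
  3*X*Z ↦ 3·2·1·1 = 6
  2*Y**2 ↦ 2·1·4·1 = 8
  -Y*Z ↦ -1·1·2·1 = -2
  -Z**2 ↦ -1·1·1·1 = -1
Sum: F(2, 2, 1) = (4) + (12) + (6) + (8) + (-2) + (-1) = 27.
Reducing mod 7: 27 ≡ 6 (mod 7).
Since F(a, b, c) ≡ 6 ≠ 0 (mod 7), P does NOT lie on the curve.


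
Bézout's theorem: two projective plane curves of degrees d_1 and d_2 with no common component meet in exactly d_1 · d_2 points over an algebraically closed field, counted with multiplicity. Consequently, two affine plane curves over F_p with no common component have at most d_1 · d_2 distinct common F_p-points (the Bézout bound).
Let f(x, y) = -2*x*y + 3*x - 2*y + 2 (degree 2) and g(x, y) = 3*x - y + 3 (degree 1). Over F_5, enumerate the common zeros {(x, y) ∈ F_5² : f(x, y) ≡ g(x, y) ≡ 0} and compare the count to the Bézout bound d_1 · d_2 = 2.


Common zeros: {(3, 2)}; count = 1; Bézout bound = 2.

deg(f) = 2, deg(g) = 1, so Bézout bound = 2.
Scan x ∈ F_5. For each x, list the y ∈ F_5 with f(x, y) ≡ 0 and those with g(x, y) ≡ 0 (mod 5); the common zeros in that column are the intersection.
  x = 0: f ≡ 0 at y ∈ {1}; g ≡ 0 at y ∈ {3}; common: ∅.
  x = 1: f ≡ 0 at y ∈ {0}; g ≡ 0 at y ∈ {1}; common: ∅.
  x = 2: f ≡ 0 at y ∈ {3}; g ≡ 0 at y ∈ {4}; common: ∅.
  x = 3: f ≡ 0 at y ∈ {2}; g ≡ 0 at y ∈ {2}; common: {2}.
  x = 4: f ≡ 0 at y ∈ ∅; g ≡ 0 at y ∈ {0}; common: ∅.
Collecting: common zeros = {(3, 2)}, so the count is 1.
Comparison with the Bézout bound: 1 ≤ 2 = deg(f)·deg(g), as expected for curves with no common component (the affine F_5-count falls short of the bound because intersections may lie at infinity, over extension fields, or carry multiplicity).


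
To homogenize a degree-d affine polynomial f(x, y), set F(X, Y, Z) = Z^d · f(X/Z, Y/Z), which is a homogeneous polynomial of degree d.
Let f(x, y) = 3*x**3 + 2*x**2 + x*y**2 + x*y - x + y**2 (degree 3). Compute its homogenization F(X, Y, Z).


F(X, Y, Z) = 3*X**3 + 2*X**2*Z + X*Y**2 + X*Y*Z - X*Z**2 + Y**2*Z

deg(f) = 3.
Substitute x = X/Z, y = Y/Z into f, then multiply by Z^3.
  monomial 3·x^3·y^0 ↦ 3·X^3·Y^0·Z^0.
  monomial 2·x^2·y^0 ↦ 2·X^2·Y^0·Z^1.
  monomial 1·x^1·y^2 ↦ 1·X^1·Y^2·Z^0.
  monomial 1·x^1·y^1 ↦ 1·X^1·Y^1·Z^1.
  monomial -1·x^1·y^0 ↦ -1·X^1·Y^0·Z^2.
  monomial 1·x^0·y^2 ↦ 1·X^0·Y^2·Z^1.
Collecting: F(X, Y, Z) = 3*X**3 + 2*X**2*Z + X*Y**2 + X*Y*Z - X*Z**2 + Y**2*Z.


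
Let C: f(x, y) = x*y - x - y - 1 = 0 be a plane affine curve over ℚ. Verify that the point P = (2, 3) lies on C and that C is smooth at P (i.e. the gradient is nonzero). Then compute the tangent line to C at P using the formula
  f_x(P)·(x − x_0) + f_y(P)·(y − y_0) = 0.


Tangent line at P: 2*x + y - 7 = 0.

Step 1: f(2, 3) = 0, so P lies on C.
Step 2: partial derivatives
  f_x(x, y) = y - 1, f_y(x, y) = x - 1.
  f_x(P) = 2, f_y(P) = 1 (gradient nonzero, so P is smooth).
Step 3: tangent line at P: 2·(x − 2) + 1·(y − 3) = 0.
Expanding: 2*x + y - 7 = 0.


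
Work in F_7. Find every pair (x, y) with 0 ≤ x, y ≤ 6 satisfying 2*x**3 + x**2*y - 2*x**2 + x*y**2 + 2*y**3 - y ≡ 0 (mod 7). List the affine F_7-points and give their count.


Affine F_7-points: {(0, 0), (0, 2), (0, 5), (1, 0), (1, 3), (3, 1), (4, 3), (5, 1), (5, 3), (5, 4), (6, 6)}; count = 11.

For each of the 49 pairs (x, y) ∈ F_7², evaluate f(x, y) mod 7. Record the zeros.
  x = 0: [0↦0, 1↦1, 2↦0, 3↦2, 4↦5, 5↦0, 6↦6]  zeros at y ∈ {0, 2, 5}
  x = 1: [0↦0, 1↦3, 2↦6, 3↦0, 4↦4, 5↦2, 6↦6]  zeros at y ∈ {0, 3}
  x = 2: [0↦1, 1↦1, 2↦3, 3↦5, 4↦5, 5↦1, 6↦5]  zeros at y ∈ ∅
  x = 3: [0↦1, 1↦0, 2↦3, 3↦1, 4↦6, 5↦2, 6↦1]  zeros at y ∈ {1}
  x = 4: [0↦5, 1↦5, 2↦4, 3↦0, 4↦5, 5↦3, 6↦6]  zeros at y ∈ {3}
  x = 5: [0↦4, 1↦0, 2↦4, 3↦0, 4↦0, 5↦2, 6↦4]  zeros at y ∈ {1, 3, 4}
  x = 6: [0↦3, 1↦4, 2↦1, 3↦6, 4↦3, 5↦4, 6↦0]  zeros at y ∈ {6}
Collecting zeros: affine points = {(0, 0), (0, 2), (0, 5), (1, 0), (1, 3), (3, 1), (4, 3), (5, 1), (5, 3), (5, 4), (6, 6)}.
Total count |C(F_7)_aff| = 11.


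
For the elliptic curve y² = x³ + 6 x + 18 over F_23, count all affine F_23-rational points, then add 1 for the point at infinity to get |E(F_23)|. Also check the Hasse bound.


Affine points = {(0, 8), (0, 15), (1, 5), (1, 18), (5, 9), (5, 14), (7, 9), (7, 14), (8, 7), (8, 16), (11, 9), (11, 14), (12, 1), (12, 22), (13, 4), (13, 19), (16, 1), (16, 22), (18, 1), (18, 22)}; affine count = 20; |E(F_23)| = 21.

Discriminant check: Δ ∝ 4a³ + 27b² = 4·6³ + 27·18² = 4·216 + 27·324 ≡ 21 (mod 23). Nonzero ⇒ E is nonsingular.
For each x ∈ F_23, compute rhs = x³ + 6·x + 18 mod 23, then count y ∈ F_23 with y² ≡ rhs.
  x = 0: rhs = 18, matching y values: 8, 15 (2 points).
  x = 1: rhs = 2, matching y values: 5, 18 (2 points).
  x = 2: rhs = 15, matching y values: none (0 points).
  x = 3: rhs = 17, matching y values: none (0 points).
  x = 4: rhs = 14, matching y values: none (0 points).
  x = 5: rhs = 12, matching y values: 9, 14 (2 points).
  x = 6: rhs = 17, matching y values: none (0 points).
  x = 7: rhs = 12, matching y values: 9, 14 (2 points).
  x = 8: rhs = 3, matching y values: 7, 16 (2 points).
  x = 9: rhs = 19, matching y values: none (0 points).
  x = 10: rhs = 20, matching y values: none (0 points).
  x = 11: rhs = 12, matching y values: 9, 14 (2 points).
  x = 12: rhs = 1, matching y values: 1, 22 (2 points).
  x = 13: rhs = 16, matching y values: 4, 19 (2 points).
  x = 14: rhs = 17, matching y values: none (0 points).
  x = 15: rhs = 10, matching y values: none (0 points).
  x = 16: rhs = 1, matching y values: 1, 22 (2 points).
  x = 17: rhs = 19, matching y values: none (0 points).
  x = 18: rhs = 1, matching y values: 1, 22 (2 points).
  x = 19: rhs = 22, matching y values: none (0 points).
  x = 20: rhs = 19, matching y values: none (0 points).
  x = 21: rhs = 21, matching y values: none (0 points).
  x = 22: rhs = 11, matching y values: none (0 points).
Total affine count: 20.
Full point count |E(F_23)| = 20 + 1 = 21.
Hasse bound: |21 − (23+1)| = |-3| = 3 ≤ 2√23 ≈ 9.5917 ✓.


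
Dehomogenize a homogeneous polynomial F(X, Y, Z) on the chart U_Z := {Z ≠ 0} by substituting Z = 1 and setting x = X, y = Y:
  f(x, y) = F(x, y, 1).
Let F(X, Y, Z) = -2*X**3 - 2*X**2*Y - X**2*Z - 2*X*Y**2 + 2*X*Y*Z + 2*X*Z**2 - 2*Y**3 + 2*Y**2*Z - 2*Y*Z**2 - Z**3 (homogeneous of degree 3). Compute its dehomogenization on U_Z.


f(x, y) = -2*x**3 - 2*x**2*y - x**2 - 2*x*y**2 + 2*x*y + 2*x - 2*y**3 + 2*y**2 - 2*y - 1

On U_Z we set Z = 1. Each monomial c·X^i·Y^j·Z^k in F becomes c·x^i·y^j·1^k = c·x^i·y^j.
Substituting Z = 1: F(X, Y, 1) = -2*x**3 - 2*x**2*y - x**2 - 2*x*y**2 + 2*x*y + 2*x - 2*y**3 + 2*y**2 - 2*y - 1.
Note: deg(f) ≤ deg(F) = 3; strict inequality happens when F is divisible by Z (lost terms).


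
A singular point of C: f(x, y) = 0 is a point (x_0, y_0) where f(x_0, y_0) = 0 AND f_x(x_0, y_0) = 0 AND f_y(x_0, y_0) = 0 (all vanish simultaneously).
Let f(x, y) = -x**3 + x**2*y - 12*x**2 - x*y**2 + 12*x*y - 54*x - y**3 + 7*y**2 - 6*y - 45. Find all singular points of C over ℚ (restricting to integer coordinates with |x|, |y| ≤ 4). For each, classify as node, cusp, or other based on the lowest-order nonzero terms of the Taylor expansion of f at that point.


Singular points: {(-3, 3)}; classification: cusp.

Compute partial derivatives:
  f_x = -3*x**2 + 2*x*y - 24*x - y**2 + 12*y - 54.
  f_y = x**2 - 2*x*y + 12*x - 3*y**2 + 14*y - 6.
Scan x_0 ∈ {−4, ..., 4}. For each x_0, f_y(x_0, y) is a polynomial in y; find its integer roots y ∈ {−4, ..., 4}, then test f_x and f at those candidates.
  x = -4: f_y(-4, y) = -3*y**2 + 22*y - 38; no integer root y with |y| ≤ 4.
  x = -3: f_y(-3, y) = -3*y**2 + 20*y - 33; vanishes at y ∈ {3}. (-3, 3): f_x = 0, f = 0 — SINGULAR.
  x = -2: f_y(-2, y) = -3*y**2 + 18*y - 26; no integer root y with |y| ≤ 4.
  x = -1: f_y(-1, y) = -3*y**2 + 16*y - 17; no integer root y with |y| ≤ 4.
  x = 0: f_y(0, y) = -3*y**2 + 14*y - 6; no integer root y with |y| ≤ 4.
  x = 1: f_y(1, y) = -3*y**2 + 12*y + 7; no integer root y with |y| ≤ 4.
  x = 2: f_y(2, y) = -3*y**2 + 10*y + 22; no integer root y with |y| ≤ 4.
  x = 3: f_y(3, y) = -3*y**2 + 8*y + 39; no integer root y with |y| ≤ 4.
  x = 4: f_y(4, y) = -3*y**2 + 6*y + 58; no integer root y with |y| ≤ 4.
Only singular point on the grid: (-3, 3).
Classify: substitute x = -3 + u, y = 3 + v and expand: f = -u**3 + u**2*v - u*v**2 - v**3 + v**2.
No constant or linear terms (consistent with a singular point). Quadratic part: v**2. Cubic part: -u**3 + u**2*v - u*v**2 - v**3.
The quadratic part v**2 is a perfect square, so there is a single (double) tangent line v = 0, i.e. y = 3. Restricting the cubic part to that line (v = 0) leaves -u**3 ≠ 0, so f is not divisible by v and the branch is v² ≈ u**3 to lowest order — this is a cusp.
Classification: cusp.


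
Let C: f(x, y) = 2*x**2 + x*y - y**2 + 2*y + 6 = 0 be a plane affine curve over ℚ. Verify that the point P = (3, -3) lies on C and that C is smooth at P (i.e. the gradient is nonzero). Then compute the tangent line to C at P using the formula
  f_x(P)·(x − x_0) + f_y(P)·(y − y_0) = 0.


Tangent line at P: 9*x + 11*y + 6 = 0.

Step 1: f(3, -3) = 0, so P lies on C.
Step 2: partial derivatives
  f_x(x, y) = 4*x + y, f_y(x, y) = x - 2*y + 2.
  f_x(P) = 9, f_y(P) = 11 (gradient nonzero, so P is smooth).
Step 3: tangent line at P: 9·(x − 3) + 11·(y − -3) = 0.
Expanding: 9*x + 11*y + 6 = 0.


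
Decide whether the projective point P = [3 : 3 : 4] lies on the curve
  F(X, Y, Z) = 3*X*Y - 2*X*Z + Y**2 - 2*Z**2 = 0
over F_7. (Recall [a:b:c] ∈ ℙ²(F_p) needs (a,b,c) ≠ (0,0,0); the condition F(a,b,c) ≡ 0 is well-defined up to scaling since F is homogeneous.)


F(3,3,4) ≡ 1 (mod 7); P is NOT on the curve.

Evaluate F(3, 3, 4) term-by-term (mod 7).
  3*X*Y ↦ 3·3·3·1 = 27
  -2*X*Z ↦ -2·3·1·4 = -24
  Y**2 ↦ 1·1·9·1 = 9
  -2*Z**2 ↦ -2·1·1·16 = -32
Sum: F(3, 3, 4) = (27) + (-24) + (9) + (-32) = -20.
Reducing mod 7: -20 ≡ 1 (mod 7).
Since F(a, b, c) ≡ 1 ≠ 0 (mod 7), P does NOT lie on the curve.
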